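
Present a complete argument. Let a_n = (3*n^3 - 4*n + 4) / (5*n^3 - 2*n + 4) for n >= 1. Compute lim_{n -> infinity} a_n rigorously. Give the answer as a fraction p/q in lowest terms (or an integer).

Divide numerator and denominator by n^3, the highest power:
numerator / n^3 = 3 - 4/n^2 + 4/n^3
denominator / n^3 = 5 - 2/n^2 + 4/n^3
As n -> infinity, all terms of the form c/n^k (k >= 1) tend to 0.
So numerator / n^3 -> 3 and denominator / n^3 -> 5.
Therefore lim a_n = 3/5.

3/5


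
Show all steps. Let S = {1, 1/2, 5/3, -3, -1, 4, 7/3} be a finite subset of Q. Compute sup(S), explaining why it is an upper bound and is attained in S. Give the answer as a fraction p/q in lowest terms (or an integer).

S is finite, so sup(S) = max(S).
Sorted decreasing:
4, 7/3, 5/3, 1, 1/2, -1, -3
The extremum is 4.
For every x in S, x <= 4. And 4 is in S, so it is attained.
Therefore sup(S) = 4.

4


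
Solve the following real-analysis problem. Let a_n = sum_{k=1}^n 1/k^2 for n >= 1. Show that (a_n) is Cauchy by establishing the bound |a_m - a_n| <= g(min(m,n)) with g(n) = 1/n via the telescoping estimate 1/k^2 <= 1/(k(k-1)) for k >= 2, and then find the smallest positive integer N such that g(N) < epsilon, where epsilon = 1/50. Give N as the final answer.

For m > n >= 1: |a_m - a_n| = sum_{k=n+1}^m 1/k^2.
Use 1/k^2 <= 1/(k(k-1)) = 1/(k-1) - 1/k for k >= 2:
sum_{k=n+1}^m 1/k^2 <= sum_{k=n+1}^m (1/(k-1) - 1/k) = 1/n - 1/m <= 1/n.
By symmetry the same bound holds with n,m swapped, so |a_m - a_n| <= 1/min(m,n) = g(min(m,n)). Since g(n) -> 0, (a_n) is Cauchy.
Now solve g(N) < 1/50: 1/N < 1/50 <=> N > 1/(1/50) = 50.
The smallest integer strictly greater than 50 is N = 51.
Check: g(51) = 1/51 < 1/50; g(50) = 1/50 >= 1/50. So N = 51.

51


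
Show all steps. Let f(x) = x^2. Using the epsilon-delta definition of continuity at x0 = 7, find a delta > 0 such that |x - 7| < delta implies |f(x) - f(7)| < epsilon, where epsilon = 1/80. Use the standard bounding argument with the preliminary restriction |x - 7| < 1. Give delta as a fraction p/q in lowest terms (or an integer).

Factor: |x^2 - (7)^2| = |x - 7| * |x + 7|.
Impose |x - 7| < 1 first. Then |x + 7| = |(x - 7) + 2*(7)| <= |x - 7| + 2*|7| < 1 + 14 = 15.
So |x^2 - (7)^2| < delta * 15.
We need delta * 15 <= 1/80, i.e. delta <= 1/80/15 = 1/1200.
Since 1/1200 < 1, this is tighter than 1; take delta = 1/1200.
So delta = 1/1200 works.

1/1200


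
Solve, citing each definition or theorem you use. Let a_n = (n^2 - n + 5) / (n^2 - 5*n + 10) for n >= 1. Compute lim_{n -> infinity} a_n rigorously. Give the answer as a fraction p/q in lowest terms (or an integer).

Divide numerator and denominator by n^2, the highest power:
numerator / n^2 = 1 - 1/n + 5/n^2
denominator / n^2 = 1 - 5/n + 10/n^2
As n -> infinity, all terms of the form c/n^k (k >= 1) tend to 0.
So numerator / n^2 -> 1 and denominator / n^2 -> 1.
Therefore lim a_n = 1.

1


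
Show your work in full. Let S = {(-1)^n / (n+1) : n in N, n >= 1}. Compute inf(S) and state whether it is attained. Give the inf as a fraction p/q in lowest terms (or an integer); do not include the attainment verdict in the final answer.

Analysis:
- Values: -1/2, 1/3, -1/4, 1/5, -1/6, ...
- Positive terms (even n): 1/(2+1), 1/(4+1), ... decreasing -> max = 1/3 (n=2).
- Negative terms (odd n): -1/(1+1), -1/(3+1), ... increasing -> min = -1/2 (n=1).
- So sup = 1/3 (attained at n=2); inf = -1/2 (attained at n=1).
Conclusion: inf(S) = -1/2, attained in S.

-1/2


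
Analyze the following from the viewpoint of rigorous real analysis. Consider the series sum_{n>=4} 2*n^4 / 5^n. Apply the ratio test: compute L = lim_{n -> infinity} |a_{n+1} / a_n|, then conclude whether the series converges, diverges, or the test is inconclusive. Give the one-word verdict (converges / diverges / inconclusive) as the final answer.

Let a_n denote the general term. Form the ratio a_{n+1}/a_n and simplify:
a_{n+1}/a_n = (n + 1)^4/(5*n^4)
Take the limit as n -> infinity: L = 1/5.
Since L = 1/5 < 1, the ratio test implies the series converges.

converges


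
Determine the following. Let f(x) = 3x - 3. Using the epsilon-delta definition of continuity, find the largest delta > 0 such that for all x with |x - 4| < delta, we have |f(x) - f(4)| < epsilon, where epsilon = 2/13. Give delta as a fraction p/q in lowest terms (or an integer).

We compute f(4) = 3*(4) - 3 = 9.
|f(x) - f(4)| = |3x - 3 - (9)| = |3(x - 4)| = 3|x - 4|.
We need 3|x - 4| < 2/13, i.e. |x - 4| < 2/13 / 3 = 2/39.
So any delta <= 2/39 works. Conversely, if delta > 2/39, then x = 4 + 2/39 satisfies |x - 4| = 2/39 < delta but |f(x) - f(4)| = 3 * 2/39 = 2/13, which is not < 2/13; so no larger delta works.
Hence the largest such delta is 2/39.

2/39


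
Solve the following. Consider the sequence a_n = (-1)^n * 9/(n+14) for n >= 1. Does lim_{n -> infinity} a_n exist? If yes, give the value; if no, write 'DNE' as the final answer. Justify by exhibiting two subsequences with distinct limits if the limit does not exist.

Examine the behaviour of a_n along subsequences.
Even-n subsequence a_{2k} = 9/(2k+14) -> 0. Odd-n subsequence a_{2k+1} = -9/(2k+15) -> 0. Both tend to 0, which suggests the limit is 0; verify directly.
|a_n - 0| = 9/(n+14) < 9/n for every n >= 1.
Given epsilon > 0, choose a positive integer N > 9/epsilon. Then for all n >= N, |a_n| < 9/n <= 9/N < epsilon.
So by the definition of the limit, lim a_n exists and equals 0.

0


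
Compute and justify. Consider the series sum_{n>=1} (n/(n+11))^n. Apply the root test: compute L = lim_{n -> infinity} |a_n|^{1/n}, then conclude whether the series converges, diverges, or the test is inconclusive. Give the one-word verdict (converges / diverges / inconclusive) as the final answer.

Let a_n denote the general term. Form |a_n|^(1/n) and simplify:
|a_n|^(1/n) = n/(n + 11)
Take the limit as n -> infinity: L = 1.
Since L = 1, the root test is inconclusive. (In fact a_n = (n/(n+11))^n -> e^(-11) != 0, so the nth-term test shows divergence; but the root test itself gives no conclusion.)

inconclusive


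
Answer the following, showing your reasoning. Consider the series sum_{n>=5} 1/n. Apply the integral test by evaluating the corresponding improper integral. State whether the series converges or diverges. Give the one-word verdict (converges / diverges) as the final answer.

Let f(x) = 1/x. Then f is positive, continuous, and decreasing on [5, infinity), so the integral test applies.
Compute the improper integral int_{5}^infinity f(x) dx:
  antiderivative F(x) = log(x).
  As x -> infinity, log(x) -> infinity.
  So int = infinity - log(5) = infinity. By the integral test, the series diverges.

diverges


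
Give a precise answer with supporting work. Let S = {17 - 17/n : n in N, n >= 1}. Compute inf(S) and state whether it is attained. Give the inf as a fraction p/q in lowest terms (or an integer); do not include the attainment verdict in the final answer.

Analysis:
- Values: 0, 17/2, 34/3, 51/4, ... strictly increasing.
- Minimum is 0 (n=1); inf = 0 (attained).
- 17 - 17/n -> 17 from below; sup = 17, not attained.
Conclusion: inf(S) = 0, attained in S.

0


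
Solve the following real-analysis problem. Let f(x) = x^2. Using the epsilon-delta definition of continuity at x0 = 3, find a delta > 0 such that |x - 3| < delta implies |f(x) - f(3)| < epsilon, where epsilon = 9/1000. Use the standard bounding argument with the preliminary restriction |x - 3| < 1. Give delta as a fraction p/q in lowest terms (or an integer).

Factor: |x^2 - (3)^2| = |x - 3| * |x + 3|.
Impose |x - 3| < 1 first. Then |x + 3| = |(x - 3) + 2*(3)| <= |x - 3| + 2*|3| < 1 + 6 = 7.
So |x^2 - (3)^2| < delta * 7.
We need delta * 7 <= 9/1000, i.e. delta <= 9/1000/7 = 9/7000.
Since 9/7000 < 1, this is tighter than 1; take delta = 9/7000.
So delta = 9/7000 works.

9/7000


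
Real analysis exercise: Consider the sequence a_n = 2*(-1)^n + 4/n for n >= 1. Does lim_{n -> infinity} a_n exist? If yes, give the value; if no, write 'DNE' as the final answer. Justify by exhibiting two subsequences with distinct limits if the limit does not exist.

Examine the behaviour of a_n along subsequences.
a_{2k} = 2 + 4/(2k) -> 2. a_{2k+1} = -2 + 4/(2k+1) -> -2.
Since these two subsequential limits are 2 and -2, distinct, the full sequence cannot converge (a convergent sequence has all subsequences tending to the same limit). So lim a_n does not exist.

DNE


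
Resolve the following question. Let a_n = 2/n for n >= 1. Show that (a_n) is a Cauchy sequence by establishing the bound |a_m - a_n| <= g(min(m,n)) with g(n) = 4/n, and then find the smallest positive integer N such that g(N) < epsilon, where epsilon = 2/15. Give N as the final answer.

For any m, n >= 1, by the triangle inequality:
|a_m - a_n| = |2/m - 2/n| <= 2*1/m + 2*1/n <= 4/min(m,n).
So g(n) = 4/n bounds the Cauchy difference. Since g(n) -> 0, (a_n) is Cauchy.
Now solve g(N) < 2/15: 4/N < 2/15 <=> N > 4 / (2/15) = 30.
The smallest integer strictly greater than 30 is N = 31.
Check: g(31) = 4/31 = 4/31 < 2/15; g(30) = 2/15 >= 2/15. So N = 31.

31


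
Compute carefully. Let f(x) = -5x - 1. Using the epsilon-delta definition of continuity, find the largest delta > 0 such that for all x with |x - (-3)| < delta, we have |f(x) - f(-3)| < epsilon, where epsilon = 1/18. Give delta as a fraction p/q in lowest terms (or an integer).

We compute f(-3) = -5*(-3) - 1 = 14.
|f(x) - f(-3)| = |-5x - 1 - (14)| = |-5(x - (-3))| = 5|x - (-3)|.
We need 5|x - (-3)| < 1/18, i.e. |x - (-3)| < 1/18 / 5 = 1/90.
So any delta <= 1/90 works. Conversely, if delta > 1/90, then x = -3 + 1/90 satisfies |x - (-3)| = 1/90 < delta but |f(x) - f(-3)| = 5 * 1/90 = 1/18, which is not < 1/18; so no larger delta works.
Hence the largest such delta is 1/90.

1/90


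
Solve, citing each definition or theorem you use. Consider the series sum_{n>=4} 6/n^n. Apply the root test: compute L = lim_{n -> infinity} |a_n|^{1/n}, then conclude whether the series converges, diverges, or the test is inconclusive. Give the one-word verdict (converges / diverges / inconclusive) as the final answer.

Let a_n denote the general term. Form |a_n|^(1/n) and simplify:
|a_n|^(1/n) = 6^(1/n)/n
Take the limit as n -> infinity: L = 0.
Since L = 0 < 1, the root test implies convergence.

converges


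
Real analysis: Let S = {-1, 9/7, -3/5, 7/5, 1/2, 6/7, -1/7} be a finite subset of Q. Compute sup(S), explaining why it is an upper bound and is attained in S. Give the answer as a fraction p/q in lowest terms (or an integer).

S is finite, so sup(S) = max(S).
Sorted decreasing:
7/5, 9/7, 6/7, 1/2, -1/7, -3/5, -1
The extremum is 7/5.
For every x in S, x <= 7/5. And 7/5 is in S, so it is attained.
Therefore sup(S) = 7/5.

7/5


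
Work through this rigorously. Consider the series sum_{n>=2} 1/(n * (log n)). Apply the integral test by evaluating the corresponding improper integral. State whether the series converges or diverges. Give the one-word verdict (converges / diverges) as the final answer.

Let f(x) = 1/(x*log(x)). Then f is positive, continuous, and decreasing on [2, infinity), so the integral test applies.
Compute the improper integral int_{2}^infinity f(x) dx:
  antiderivative F(x) = log(log(x)).
  F(x) = log(log(x)) -> infinity as x -> infinity. The integral diverges, so by the integral test, the series diverges.

diverges


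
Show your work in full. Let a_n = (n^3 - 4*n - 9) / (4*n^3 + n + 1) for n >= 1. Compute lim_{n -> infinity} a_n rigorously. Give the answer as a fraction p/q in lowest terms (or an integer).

Divide numerator and denominator by n^3, the highest power:
numerator / n^3 = 1 - 4/n^2 - 9/n^3
denominator / n^3 = 4 + n^(-2) + n^(-3)
As n -> infinity, all terms of the form c/n^k (k >= 1) tend to 0.
So numerator / n^3 -> 1 and denominator / n^3 -> 4.
Therefore lim a_n = 1/4.

1/4


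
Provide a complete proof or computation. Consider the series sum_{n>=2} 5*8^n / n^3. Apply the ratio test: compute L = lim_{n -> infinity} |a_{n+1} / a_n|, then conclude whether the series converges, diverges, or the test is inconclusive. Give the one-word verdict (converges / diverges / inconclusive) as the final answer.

Let a_n denote the general term. Form the ratio a_{n+1}/a_n and simplify:
a_{n+1}/a_n = 8*n^3/(n + 1)^3
Take the limit as n -> infinity: L = 8.
Since L = 8 > 1 (or L = infinity), the ratio test implies the series diverges.

diverges


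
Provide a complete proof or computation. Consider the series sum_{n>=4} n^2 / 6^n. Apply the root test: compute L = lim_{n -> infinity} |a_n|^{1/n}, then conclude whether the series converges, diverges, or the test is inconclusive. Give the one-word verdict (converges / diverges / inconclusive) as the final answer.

Let a_n denote the general term. Form |a_n|^(1/n) and simplify:
|a_n|^(1/n) = n^(2/n)/6
Take the limit as n -> infinity: L = 1/6.
Since L = 1/6 < 1, the root test implies convergence.

converges


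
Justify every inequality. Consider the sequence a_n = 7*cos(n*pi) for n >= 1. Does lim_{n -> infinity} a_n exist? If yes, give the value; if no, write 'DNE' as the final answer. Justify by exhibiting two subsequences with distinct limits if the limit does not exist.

Examine the behaviour of a_n along subsequences.
cos(n*pi) = (-1)^n, so a_n = 7*(-1)^n. a_{2k} = 7 -> 7. a_{2k+1} = -7 -> -7.
Since these two subsequential limits are 7 and -7, distinct, the full sequence cannot converge (a convergent sequence has all subsequences tending to the same limit). So lim a_n does not exist.

DNE


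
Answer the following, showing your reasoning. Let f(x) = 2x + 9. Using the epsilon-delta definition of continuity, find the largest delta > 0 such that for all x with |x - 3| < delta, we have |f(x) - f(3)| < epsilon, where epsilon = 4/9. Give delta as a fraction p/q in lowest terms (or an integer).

We compute f(3) = 2*(3) + 9 = 15.
|f(x) - f(3)| = |2x + 9 - (15)| = |2(x - 3)| = 2|x - 3|.
We need 2|x - 3| < 4/9, i.e. |x - 3| < 4/9 / 2 = 2/9.
So any delta <= 2/9 works. Conversely, if delta > 2/9, then x = 3 + 2/9 satisfies |x - 3| = 2/9 < delta but |f(x) - f(3)| = 2 * 2/9 = 4/9, which is not < 4/9; so no larger delta works.
Hence the largest such delta is 2/9.

2/9


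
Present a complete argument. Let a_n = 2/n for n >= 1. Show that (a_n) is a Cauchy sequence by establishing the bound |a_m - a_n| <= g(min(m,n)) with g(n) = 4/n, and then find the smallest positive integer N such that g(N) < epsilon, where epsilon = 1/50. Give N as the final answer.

For any m, n >= 1, by the triangle inequality:
|a_m - a_n| = |2/m - 2/n| <= 2*1/m + 2*1/n <= 4/min(m,n).
So g(n) = 4/n bounds the Cauchy difference. Since g(n) -> 0, (a_n) is Cauchy.
Now solve g(N) < 1/50: 4/N < 1/50 <=> N > 4 / (1/50) = 200.
The smallest integer strictly greater than 200 is N = 201.
Check: g(201) = 4/201 = 4/201 < 1/50; g(200) = 1/50 >= 1/50. So N = 201.

201


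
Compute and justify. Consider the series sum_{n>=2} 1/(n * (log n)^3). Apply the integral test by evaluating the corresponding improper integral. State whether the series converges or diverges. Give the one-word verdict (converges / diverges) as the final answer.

Let f(x) = 1/(x*log(x)^3). Then f is positive, continuous, and decreasing on [2, infinity), so the integral test applies.
Compute the improper integral int_{2}^infinity f(x) dx:
  antiderivative F(x) = -1/(2*log(x)^2).
  F(x) -> 0 as x -> infinity.  int = 0 - F(2) = 1/(2*log(2)^2) < infinity. By the integral test, the series converges.

converges


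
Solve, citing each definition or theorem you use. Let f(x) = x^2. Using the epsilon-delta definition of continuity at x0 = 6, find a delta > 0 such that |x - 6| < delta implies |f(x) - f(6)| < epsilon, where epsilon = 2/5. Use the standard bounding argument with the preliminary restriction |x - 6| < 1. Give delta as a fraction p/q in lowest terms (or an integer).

Factor: |x^2 - (6)^2| = |x - 6| * |x + 6|.
Impose |x - 6| < 1 first. Then |x + 6| = |(x - 6) + 2*(6)| <= |x - 6| + 2*|6| < 1 + 12 = 13.
So |x^2 - (6)^2| < delta * 13.
We need delta * 13 <= 2/5, i.e. delta <= 2/5/13 = 2/65.
Since 2/65 < 1, this is tighter than 1; take delta = 2/65.
So delta = 2/65 works.

2/65


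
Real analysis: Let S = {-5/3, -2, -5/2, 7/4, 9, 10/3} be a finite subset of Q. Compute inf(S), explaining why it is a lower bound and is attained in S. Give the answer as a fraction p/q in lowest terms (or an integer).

S is finite, so inf(S) = min(S).
Sorted increasing:
-5/2, -2, -5/3, 7/4, 10/3, 9
The extremum is -5/2.
For every x in S, x >= -5/2. And -5/2 is in S, so it is attained.
Therefore inf(S) = -5/2.

-5/2


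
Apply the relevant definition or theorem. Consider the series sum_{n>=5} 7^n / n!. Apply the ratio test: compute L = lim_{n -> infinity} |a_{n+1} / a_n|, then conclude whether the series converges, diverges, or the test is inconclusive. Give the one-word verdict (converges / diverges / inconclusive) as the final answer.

Let a_n denote the general term. Form the ratio a_{n+1}/a_n and simplify:
a_{n+1}/a_n = 7/(n + 1)
Take the limit as n -> infinity: L = 0.
Since L = 0 < 1, the ratio test implies the series converges.

converges


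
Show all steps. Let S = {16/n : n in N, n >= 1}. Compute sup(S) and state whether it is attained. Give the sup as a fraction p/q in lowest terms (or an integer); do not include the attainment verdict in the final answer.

Analysis:
- Values: 16, 8, 16/3, 4, ... strictly decreasing.
- The maximum is 16 (n=1); sup = 16 (attained).
- The set is bounded below by 0; 16/n -> 0 so 0 is the greatest lower bound.
- 0 is not in the set, so inf = 0 is not attained.
Conclusion: sup(S) = 16, attained in S.

16


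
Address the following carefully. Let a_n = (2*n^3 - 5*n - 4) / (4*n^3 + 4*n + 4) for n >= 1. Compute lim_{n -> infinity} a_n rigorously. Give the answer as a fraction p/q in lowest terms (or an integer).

Divide numerator and denominator by n^3, the highest power:
numerator / n^3 = 2 - 5/n^2 - 4/n^3
denominator / n^3 = 4 + 4/n^2 + 4/n^3
As n -> infinity, all terms of the form c/n^k (k >= 1) tend to 0.
So numerator / n^3 -> 2 and denominator / n^3 -> 4.
Therefore lim a_n = 1/2.

1/2


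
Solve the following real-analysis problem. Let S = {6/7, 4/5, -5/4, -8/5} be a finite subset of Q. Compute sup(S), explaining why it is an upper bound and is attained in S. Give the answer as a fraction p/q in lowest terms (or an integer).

S is finite, so sup(S) = max(S).
Sorted decreasing:
6/7, 4/5, -5/4, -8/5
The extremum is 6/7.
For every x in S, x <= 6/7. And 6/7 is in S, so it is attained.
Therefore sup(S) = 6/7.

6/7


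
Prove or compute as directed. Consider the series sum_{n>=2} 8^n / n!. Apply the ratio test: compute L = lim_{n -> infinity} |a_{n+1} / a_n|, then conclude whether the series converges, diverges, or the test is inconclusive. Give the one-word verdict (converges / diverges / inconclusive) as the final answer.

Let a_n denote the general term. Form the ratio a_{n+1}/a_n and simplify:
a_{n+1}/a_n = 8/(n + 1)
Take the limit as n -> infinity: L = 0.
Since L = 0 < 1, the ratio test implies the series converges.

converges


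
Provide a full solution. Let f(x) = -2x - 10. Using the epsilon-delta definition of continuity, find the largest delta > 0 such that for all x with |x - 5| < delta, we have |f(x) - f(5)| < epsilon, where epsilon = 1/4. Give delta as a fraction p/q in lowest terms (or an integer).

We compute f(5) = -2*(5) - 10 = -20.
|f(x) - f(5)| = |-2x - 10 - (-20)| = |-2(x - 5)| = 2|x - 5|.
We need 2|x - 5| < 1/4, i.e. |x - 5| < 1/4 / 2 = 1/8.
So any delta <= 1/8 works. Conversely, if delta > 1/8, then x = 5 + 1/8 satisfies |x - 5| = 1/8 < delta but |f(x) - f(5)| = 2 * 1/8 = 1/4, which is not < 1/4; so no larger delta works.
Hence the largest such delta is 1/8.

1/8


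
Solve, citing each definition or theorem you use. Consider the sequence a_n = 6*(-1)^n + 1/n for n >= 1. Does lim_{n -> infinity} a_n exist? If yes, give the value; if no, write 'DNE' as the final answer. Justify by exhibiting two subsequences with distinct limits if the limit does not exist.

Examine the behaviour of a_n along subsequences.
a_{2k} = 6 + 1/(2k) -> 6. a_{2k+1} = -6 + 1/(2k+1) -> -6.
Since these two subsequential limits are 6 and -6, distinct, the full sequence cannot converge (a convergent sequence has all subsequences tending to the same limit). So lim a_n does not exist.

DNE


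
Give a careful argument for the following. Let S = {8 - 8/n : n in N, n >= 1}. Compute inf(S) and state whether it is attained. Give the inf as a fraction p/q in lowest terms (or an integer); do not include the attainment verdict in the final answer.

Analysis:
- Values: 0, 4, 16/3, 6, ... strictly increasing.
- Minimum is 0 (n=1); inf = 0 (attained).
- 8 - 8/n -> 8 from below; sup = 8, not attained.
Conclusion: inf(S) = 0, attained in S.

0


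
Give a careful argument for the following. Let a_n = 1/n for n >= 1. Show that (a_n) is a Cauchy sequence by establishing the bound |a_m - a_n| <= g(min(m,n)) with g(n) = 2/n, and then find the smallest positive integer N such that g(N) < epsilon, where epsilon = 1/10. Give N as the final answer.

For any m, n >= 1, by the triangle inequality:
|a_m - a_n| = |1/m - 1/n| <= 1/m + 1/n <= 2/min(m,n).
So g(n) = 2/n bounds the Cauchy difference. Since g(n) -> 0, (a_n) is Cauchy.
Now solve g(N) < 1/10: 2/N < 1/10 <=> N > 2 / (1/10) = 20.
The smallest integer strictly greater than 20 is N = 21.
Check: g(21) = 2/21 = 2/21 < 1/10; g(20) = 1/10 >= 1/10. So N = 21.

21


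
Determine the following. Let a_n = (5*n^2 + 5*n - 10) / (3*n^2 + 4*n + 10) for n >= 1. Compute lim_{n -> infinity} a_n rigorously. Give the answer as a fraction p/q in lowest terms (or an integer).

Divide numerator and denominator by n^2, the highest power:
numerator / n^2 = 5 + 5/n - 10/n^2
denominator / n^2 = 3 + 4/n + 10/n^2
As n -> infinity, all terms of the form c/n^k (k >= 1) tend to 0.
So numerator / n^2 -> 5 and denominator / n^2 -> 3.
Therefore lim a_n = 5/3.

5/3


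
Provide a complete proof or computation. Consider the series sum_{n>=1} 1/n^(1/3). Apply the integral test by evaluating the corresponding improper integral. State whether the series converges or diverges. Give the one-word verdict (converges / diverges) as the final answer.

Let f(x) = x^(-1/3). Then f is positive, continuous, and decreasing on [1, infinity), so the integral test applies.
Compute the improper integral int_{1}^infinity f(x) dx:
  antiderivative F(x) = 3*x^(2/3)/2.
  As x -> infinity, F(x) -> infinity (since p = 1/3 < 1).
  So the integral diverges. By the integral test, the series diverges.

diverges


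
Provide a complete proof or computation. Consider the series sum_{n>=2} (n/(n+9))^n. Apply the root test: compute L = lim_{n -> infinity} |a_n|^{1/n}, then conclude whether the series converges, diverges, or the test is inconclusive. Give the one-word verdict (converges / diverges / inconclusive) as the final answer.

Let a_n denote the general term. Form |a_n|^(1/n) and simplify:
|a_n|^(1/n) = n/(n + 9)
Take the limit as n -> infinity: L = 1.
Since L = 1, the root test is inconclusive. (In fact a_n = (n/(n+9))^n -> e^(-9) != 0, so the nth-term test shows divergence; but the root test itself gives no conclusion.)

inconclusive


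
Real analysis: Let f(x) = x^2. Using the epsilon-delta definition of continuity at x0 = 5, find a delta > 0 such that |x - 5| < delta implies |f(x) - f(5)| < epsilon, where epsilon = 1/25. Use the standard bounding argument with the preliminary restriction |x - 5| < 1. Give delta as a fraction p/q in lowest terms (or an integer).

Factor: |x^2 - (5)^2| = |x - 5| * |x + 5|.
Impose |x - 5| < 1 first. Then |x + 5| = |(x - 5) + 2*(5)| <= |x - 5| + 2*|5| < 1 + 10 = 11.
So |x^2 - (5)^2| < delta * 11.
We need delta * 11 <= 1/25, i.e. delta <= 1/25/11 = 1/275.
Since 1/275 < 1, this is tighter than 1; take delta = 1/275.
So delta = 1/275 works.

1/275


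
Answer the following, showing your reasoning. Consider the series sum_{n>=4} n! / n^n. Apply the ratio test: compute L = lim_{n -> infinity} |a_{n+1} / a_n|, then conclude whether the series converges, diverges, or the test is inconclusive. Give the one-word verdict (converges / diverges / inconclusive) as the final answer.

Let a_n denote the general term. Form the ratio a_{n+1}/a_n and simplify:
a_{n+1}/a_n = (n/(n + 1))^n
Take the limit as n -> infinity: L = exp(-1).
Since L = exp(-1) < 1, the ratio test implies the series converges.

converges


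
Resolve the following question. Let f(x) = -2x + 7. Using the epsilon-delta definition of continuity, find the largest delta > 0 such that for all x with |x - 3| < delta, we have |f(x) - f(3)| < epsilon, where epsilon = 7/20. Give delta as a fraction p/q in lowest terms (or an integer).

We compute f(3) = -2*(3) + 7 = 1.
|f(x) - f(3)| = |-2x + 7 - (1)| = |-2(x - 3)| = 2|x - 3|.
We need 2|x - 3| < 7/20, i.e. |x - 3| < 7/20 / 2 = 7/40.
So any delta <= 7/40 works. Conversely, if delta > 7/40, then x = 3 + 7/40 satisfies |x - 3| = 7/40 < delta but |f(x) - f(3)| = 2 * 7/40 = 7/20, which is not < 7/20; so no larger delta works.
Hence the largest such delta is 7/40.

7/40


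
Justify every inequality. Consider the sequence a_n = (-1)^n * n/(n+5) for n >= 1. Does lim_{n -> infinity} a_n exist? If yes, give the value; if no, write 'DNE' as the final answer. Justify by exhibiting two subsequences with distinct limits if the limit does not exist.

Examine the behaviour of a_n along subsequences.
a_{2k} = 2k/(2k+5) -> 1. a_{2k+1} = -(2k+1)/(2k+6) -> -1.
Since these two subsequential limits are 1 and -1, distinct, the full sequence cannot converge (a convergent sequence has all subsequences tending to the same limit). So lim a_n does not exist.

DNE


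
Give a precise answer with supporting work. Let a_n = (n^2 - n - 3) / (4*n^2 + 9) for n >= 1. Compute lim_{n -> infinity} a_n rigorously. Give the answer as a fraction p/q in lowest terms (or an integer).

Divide numerator and denominator by n^2, the highest power:
numerator / n^2 = 1 - 1/n - 3/n^2
denominator / n^2 = 4 + 9/n^2
As n -> infinity, all terms of the form c/n^k (k >= 1) tend to 0.
So numerator / n^2 -> 1 and denominator / n^2 -> 4.
Therefore lim a_n = 1/4.

1/4


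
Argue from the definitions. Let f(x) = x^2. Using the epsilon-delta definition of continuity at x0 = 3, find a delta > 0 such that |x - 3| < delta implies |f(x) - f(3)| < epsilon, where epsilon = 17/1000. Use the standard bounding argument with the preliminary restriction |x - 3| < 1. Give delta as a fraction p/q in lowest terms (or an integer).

Factor: |x^2 - (3)^2| = |x - 3| * |x + 3|.
Impose |x - 3| < 1 first. Then |x + 3| = |(x - 3) + 2*(3)| <= |x - 3| + 2*|3| < 1 + 6 = 7.
So |x^2 - (3)^2| < delta * 7.
We need delta * 7 <= 17/1000, i.e. delta <= 17/1000/7 = 17/7000.
Since 17/7000 < 1, this is tighter than 1; take delta = 17/7000.
So delta = 17/7000 works.

17/7000


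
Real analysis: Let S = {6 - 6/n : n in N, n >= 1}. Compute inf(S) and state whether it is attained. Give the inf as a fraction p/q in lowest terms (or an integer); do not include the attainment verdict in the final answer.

Analysis:
- Values: 0, 3, 4, 9/2, ... strictly increasing.
- Minimum is 0 (n=1); inf = 0 (attained).
- 6 - 6/n -> 6 from below; sup = 6, not attained.
Conclusion: inf(S) = 0, attained in S.

0


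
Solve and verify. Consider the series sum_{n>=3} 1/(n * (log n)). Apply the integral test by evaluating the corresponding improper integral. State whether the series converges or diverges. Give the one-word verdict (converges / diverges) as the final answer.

Let f(x) = 1/(x*log(x)). Then f is positive, continuous, and decreasing on [3, infinity), so the integral test applies.
Compute the improper integral int_{3}^infinity f(x) dx:
  antiderivative F(x) = log(log(x)).
  F(x) = log(log(x)) -> infinity as x -> infinity. The integral diverges, so by the integral test, the series diverges.

diverges


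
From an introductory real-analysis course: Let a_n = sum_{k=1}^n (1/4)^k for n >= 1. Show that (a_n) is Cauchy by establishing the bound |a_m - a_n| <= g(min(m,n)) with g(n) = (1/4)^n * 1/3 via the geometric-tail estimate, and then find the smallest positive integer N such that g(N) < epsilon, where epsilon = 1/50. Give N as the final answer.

For m > n >= 1: |a_m - a_n| = sum_{k=n+1}^m (1/4)^k < sum_{k=n+1}^infinity (1/4)^k = (1/4)^(n+1) / (1 - 1/4) = (1/4)^n * (1/4) * (4/3) = (1/4)^n * 1/3.
So g(n) = (1/4)^n / 3. Since g(n) -> 0, (a_n) is Cauchy.
Now solve g(N) < 1/50: (1/4)^N / 3 < 1/50 <=> 4^N > 1 / (3 * 1/50) = 50/3.
Check powers of 4: 4^2 = 16 <= 50/3, 4^3 = 64 > 50/3.
So the smallest such N is 3. Check: g(3) = 1/(3 * 64) = 1/192 < 1/50.

3


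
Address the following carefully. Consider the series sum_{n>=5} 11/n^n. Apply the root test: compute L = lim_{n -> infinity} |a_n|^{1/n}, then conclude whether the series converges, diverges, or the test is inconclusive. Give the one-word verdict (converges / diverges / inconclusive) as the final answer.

Let a_n denote the general term. Form |a_n|^(1/n) and simplify:
|a_n|^(1/n) = 11^(1/n)/n
Take the limit as n -> infinity: L = 0.
Since L = 0 < 1, the root test implies convergence.

converges


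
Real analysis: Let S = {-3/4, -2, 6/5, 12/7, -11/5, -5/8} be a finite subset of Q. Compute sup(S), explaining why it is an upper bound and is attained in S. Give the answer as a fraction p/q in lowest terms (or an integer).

S is finite, so sup(S) = max(S).
Sorted decreasing:
12/7, 6/5, -5/8, -3/4, -2, -11/5
The extremum is 12/7.
For every x in S, x <= 12/7. And 12/7 is in S, so it is attained.
Therefore sup(S) = 12/7.

12/7


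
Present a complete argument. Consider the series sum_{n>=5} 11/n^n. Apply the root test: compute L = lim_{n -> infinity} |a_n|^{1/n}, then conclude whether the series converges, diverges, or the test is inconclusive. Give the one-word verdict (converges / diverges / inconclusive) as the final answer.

Let a_n denote the general term. Form |a_n|^(1/n) and simplify:
|a_n|^(1/n) = 11^(1/n)/n
Take the limit as n -> infinity: L = 0.
Since L = 0 < 1, the root test implies convergence.

converges


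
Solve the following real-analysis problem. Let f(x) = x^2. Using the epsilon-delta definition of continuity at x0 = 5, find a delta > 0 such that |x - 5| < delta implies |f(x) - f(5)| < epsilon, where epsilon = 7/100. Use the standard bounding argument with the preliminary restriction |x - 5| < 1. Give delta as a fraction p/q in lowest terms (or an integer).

Factor: |x^2 - (5)^2| = |x - 5| * |x + 5|.
Impose |x - 5| < 1 first. Then |x + 5| = |(x - 5) + 2*(5)| <= |x - 5| + 2*|5| < 1 + 10 = 11.
So |x^2 - (5)^2| < delta * 11.
We need delta * 11 <= 7/100, i.e. delta <= 7/100/11 = 7/1100.
Since 7/1100 < 1, this is tighter than 1; take delta = 7/1100.
So delta = 7/1100 works.

7/1100


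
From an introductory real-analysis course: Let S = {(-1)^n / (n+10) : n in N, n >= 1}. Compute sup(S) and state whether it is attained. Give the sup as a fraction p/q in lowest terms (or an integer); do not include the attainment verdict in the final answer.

Analysis:
- Values: -1/11, 1/12, -1/13, 1/14, -1/15, ...
- Positive terms (even n): 1/(2+10), 1/(4+10), ... decreasing -> max = 1/12 (n=2).
- Negative terms (odd n): -1/(1+10), -1/(3+10), ... increasing -> min = -1/11 (n=1).
- So sup = 1/12 (attained at n=2); inf = -1/11 (attained at n=1).
Conclusion: sup(S) = 1/12, attained in S.

1/12


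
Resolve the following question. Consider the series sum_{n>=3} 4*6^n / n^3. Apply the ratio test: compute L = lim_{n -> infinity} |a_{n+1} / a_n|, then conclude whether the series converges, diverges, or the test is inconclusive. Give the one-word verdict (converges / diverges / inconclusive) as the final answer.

Let a_n denote the general term. Form the ratio a_{n+1}/a_n and simplify:
a_{n+1}/a_n = 6*n^3/(n + 1)^3
Take the limit as n -> infinity: L = 6.
Since L = 6 > 1 (or L = infinity), the ratio test implies the series diverges.

diverges


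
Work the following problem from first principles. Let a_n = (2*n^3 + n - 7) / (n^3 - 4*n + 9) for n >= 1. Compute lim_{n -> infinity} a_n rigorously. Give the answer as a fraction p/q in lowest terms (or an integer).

Divide numerator and denominator by n^3, the highest power:
numerator / n^3 = 2 + n^(-2) - 7/n^3
denominator / n^3 = 1 - 4/n^2 + 9/n^3
As n -> infinity, all terms of the form c/n^k (k >= 1) tend to 0.
So numerator / n^3 -> 2 and denominator / n^3 -> 1.
Therefore lim a_n = 2.

2


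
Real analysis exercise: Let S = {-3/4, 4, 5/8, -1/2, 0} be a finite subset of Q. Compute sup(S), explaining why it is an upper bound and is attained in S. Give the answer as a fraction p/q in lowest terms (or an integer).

S is finite, so sup(S) = max(S).
Sorted decreasing:
4, 5/8, 0, -1/2, -3/4
The extremum is 4.
For every x in S, x <= 4. And 4 is in S, so it is attained.
Therefore sup(S) = 4.

4


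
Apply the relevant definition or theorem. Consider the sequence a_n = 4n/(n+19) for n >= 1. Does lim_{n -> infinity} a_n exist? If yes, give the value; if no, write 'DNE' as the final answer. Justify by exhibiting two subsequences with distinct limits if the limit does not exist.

Examine the behaviour of a_n along subsequences.
Even-n subsequence a_{2k} = 4(2k)/(2k+19) -> 4. Odd-n subsequence a_{2k+1} = 4(2k+1)/(2k+20) -> 4. Both tend to 4, which suggests the limit is 4; verify directly.
|a_n - 4| = |4n - 4(n+19)| / (n+19) = 76/(n+19) < 76/n for every n >= 1.
Given epsilon > 0, choose a positive integer N > 76/epsilon. Then for all n >= N, |a_n - 4| < 76/n <= 76/N < epsilon.
So by the definition of the limit, lim a_n exists and equals 4.

4


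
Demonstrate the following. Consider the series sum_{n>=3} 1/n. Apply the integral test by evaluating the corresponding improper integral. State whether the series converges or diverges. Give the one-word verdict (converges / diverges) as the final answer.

Let f(x) = 1/x. Then f is positive, continuous, and decreasing on [3, infinity), so the integral test applies.
Compute the improper integral int_{3}^infinity f(x) dx:
  antiderivative F(x) = log(x).
  As x -> infinity, log(x) -> infinity.
  So int = infinity - log(3) = infinity. By the integral test, the series diverges.

diverges


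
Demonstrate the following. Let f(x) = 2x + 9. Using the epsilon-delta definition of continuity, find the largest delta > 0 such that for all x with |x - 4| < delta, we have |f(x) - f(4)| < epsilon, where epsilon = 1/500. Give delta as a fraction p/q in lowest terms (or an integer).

We compute f(4) = 2*(4) + 9 = 17.
|f(x) - f(4)| = |2x + 9 - (17)| = |2(x - 4)| = 2|x - 4|.
We need 2|x - 4| < 1/500, i.e. |x - 4| < 1/500 / 2 = 1/1000.
So any delta <= 1/1000 works. Conversely, if delta > 1/1000, then x = 4 + 1/1000 satisfies |x - 4| = 1/1000 < delta but |f(x) - f(4)| = 2 * 1/1000 = 1/500, which is not < 1/500; so no larger delta works.
Hence the largest such delta is 1/1000.

1/1000


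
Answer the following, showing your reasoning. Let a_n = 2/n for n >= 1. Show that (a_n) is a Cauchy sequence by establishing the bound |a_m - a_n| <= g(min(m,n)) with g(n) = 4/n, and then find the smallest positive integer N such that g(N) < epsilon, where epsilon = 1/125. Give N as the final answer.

For any m, n >= 1, by the triangle inequality:
|a_m - a_n| = |2/m - 2/n| <= 2*1/m + 2*1/n <= 4/min(m,n).
So g(n) = 4/n bounds the Cauchy difference. Since g(n) -> 0, (a_n) is Cauchy.
Now solve g(N) < 1/125: 4/N < 1/125 <=> N > 4 / (1/125) = 500.
The smallest integer strictly greater than 500 is N = 501.
Check: g(501) = 4/501 = 4/501 < 1/125; g(500) = 1/125 >= 1/125. So N = 501.

501


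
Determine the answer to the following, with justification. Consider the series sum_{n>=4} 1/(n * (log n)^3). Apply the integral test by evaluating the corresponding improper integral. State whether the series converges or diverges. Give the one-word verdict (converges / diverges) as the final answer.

Let f(x) = 1/(x*log(x)^3). Then f is positive, continuous, and decreasing on [4, infinity), so the integral test applies.
Compute the improper integral int_{4}^infinity f(x) dx:
  antiderivative F(x) = -1/(2*log(x)^2).
  F(x) -> 0 as x -> infinity.  int = 0 - F(4) = 1/(2*log(4)^2) < infinity. By the integral test, the series converges.

converges


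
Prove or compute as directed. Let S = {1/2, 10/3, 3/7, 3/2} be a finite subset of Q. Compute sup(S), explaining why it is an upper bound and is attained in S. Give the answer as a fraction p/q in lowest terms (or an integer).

S is finite, so sup(S) = max(S).
Sorted decreasing:
10/3, 3/2, 1/2, 3/7
The extremum is 10/3.
For every x in S, x <= 10/3. And 10/3 is in S, so it is attained.
Therefore sup(S) = 10/3.

10/3


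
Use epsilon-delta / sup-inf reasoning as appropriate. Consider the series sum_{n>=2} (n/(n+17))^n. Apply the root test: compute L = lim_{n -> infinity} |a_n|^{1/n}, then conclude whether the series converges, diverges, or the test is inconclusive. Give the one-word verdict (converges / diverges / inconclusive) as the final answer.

Let a_n denote the general term. Form |a_n|^(1/n) and simplify:
|a_n|^(1/n) = n/(n + 17)
Take the limit as n -> infinity: L = 1.
Since L = 1, the root test is inconclusive. (In fact a_n = (n/(n+17))^n -> e^(-17) != 0, so the nth-term test shows divergence; but the root test itself gives no conclusion.)

inconclusive


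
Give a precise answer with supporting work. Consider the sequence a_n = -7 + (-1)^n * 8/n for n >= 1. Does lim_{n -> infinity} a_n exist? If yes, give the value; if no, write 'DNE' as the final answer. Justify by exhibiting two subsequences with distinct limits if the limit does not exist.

Examine the behaviour of a_n along subsequences.
Even-n subsequence a_{2k} = -7 + 8/(2k) -> -7. Odd-n subsequence a_{2k+1} = -7 - 8/(2k+1) -> -7. Both tend to -7, which suggests the limit is -7; verify directly.
|a_n - (-7)| = |(-1)^n * 8/n| = 8/n for every n >= 1.
Given epsilon > 0, choose a positive integer N > 8/epsilon. Then for all n >= N, |a_n - (-7)| = 8/n <= 8/N < epsilon.
So by the definition of the limit, lim a_n exists and equals -7.

-7


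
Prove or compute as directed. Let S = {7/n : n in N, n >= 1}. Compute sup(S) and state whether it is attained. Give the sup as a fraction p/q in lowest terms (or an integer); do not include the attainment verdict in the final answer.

Analysis:
- Values: 7, 7/2, 7/3, 7/4, ... strictly decreasing.
- The maximum is 7 (n=1); sup = 7 (attained).
- The set is bounded below by 0; 7/n -> 0 so 0 is the greatest lower bound.
- 0 is not in the set, so inf = 0 is not attained.
Conclusion: sup(S) = 7, attained in S.

7


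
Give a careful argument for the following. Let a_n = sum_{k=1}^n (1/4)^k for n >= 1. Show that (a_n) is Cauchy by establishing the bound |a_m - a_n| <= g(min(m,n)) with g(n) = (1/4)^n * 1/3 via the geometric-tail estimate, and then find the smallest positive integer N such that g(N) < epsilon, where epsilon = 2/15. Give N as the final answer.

For m > n >= 1: |a_m - a_n| = sum_{k=n+1}^m (1/4)^k < sum_{k=n+1}^infinity (1/4)^k = (1/4)^(n+1) / (1 - 1/4) = (1/4)^n * (1/4) * (4/3) = (1/4)^n * 1/3.
So g(n) = (1/4)^n / 3. Since g(n) -> 0, (a_n) is Cauchy.
Now solve g(N) < 2/15: (1/4)^N / 3 < 2/15 <=> 4^N > 1 / (3 * 2/15) = 5/2.
Check powers of 4: 4^0 = 1 <= 5/2, 4^1 = 4 > 5/2.
So the smallest such N is 1. Check: g(1) = 1/(3 * 4) = 1/12 < 2/15.

1


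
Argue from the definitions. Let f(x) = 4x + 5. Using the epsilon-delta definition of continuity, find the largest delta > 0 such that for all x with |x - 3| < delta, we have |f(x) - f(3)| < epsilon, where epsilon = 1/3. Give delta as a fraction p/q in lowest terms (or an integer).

We compute f(3) = 4*(3) + 5 = 17.
|f(x) - f(3)| = |4x + 5 - (17)| = |4(x - 3)| = 4|x - 3|.
We need 4|x - 3| < 1/3, i.e. |x - 3| < 1/3 / 4 = 1/12.
So any delta <= 1/12 works. Conversely, if delta > 1/12, then x = 3 + 1/12 satisfies |x - 3| = 1/12 < delta but |f(x) - f(3)| = 4 * 1/12 = 1/3, which is not < 1/3; so no larger delta works.
Hence the largest such delta is 1/12.

1/12


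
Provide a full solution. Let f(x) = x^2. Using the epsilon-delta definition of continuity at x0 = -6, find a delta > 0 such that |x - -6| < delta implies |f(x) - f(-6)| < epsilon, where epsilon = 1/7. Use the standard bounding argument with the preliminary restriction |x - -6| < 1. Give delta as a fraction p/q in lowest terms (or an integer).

Factor: |x^2 - (-6)^2| = |x - -6| * |x + -6|.
Impose |x - -6| < 1 first. Then |x + -6| = |(x - -6) + 2*(-6)| <= |x - -6| + 2*|-6| < 1 + 12 = 13.
So |x^2 - (-6)^2| < delta * 13.
We need delta * 13 <= 1/7, i.e. delta <= 1/7/13 = 1/91.
Since 1/91 < 1, this is tighter than 1; take delta = 1/91.
So delta = 1/91 works.

1/91
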